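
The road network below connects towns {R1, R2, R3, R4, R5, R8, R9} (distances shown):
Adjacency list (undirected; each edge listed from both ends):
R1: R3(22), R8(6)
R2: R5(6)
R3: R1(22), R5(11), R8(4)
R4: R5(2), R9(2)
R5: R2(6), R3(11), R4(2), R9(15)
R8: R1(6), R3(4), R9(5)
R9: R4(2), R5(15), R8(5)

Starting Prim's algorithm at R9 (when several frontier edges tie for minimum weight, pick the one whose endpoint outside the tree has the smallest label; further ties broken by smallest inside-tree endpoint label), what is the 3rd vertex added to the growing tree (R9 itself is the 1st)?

R5

Grow the tree from R9 using Prim:
Step 1: frontier [R4—R9 2, R8—R9 5, R5—R9 15] → take R4—R9 (2); add R4.
Step 2: frontier [R4—R5 2, R8—R9 5, R5—R9 15] → take R4—R5 (2); add R5.
Step 3: frontier [R2—R5 6, R3—R5 11, R8—R9 5] → take R8—R9 (5); add R8.
Step 4: frontier [R2—R5 6, R3—R5 11, R3—R8 4, R1—R8 6] → take R3—R8 (4); add R3.
Step 5: frontier [R1—R3 22, R2—R5 6, R1—R8 6] → take R1—R8 (6); add R1.
Step 6: frontier [R2—R5 6] → take R2—R5 (6); add R2.
Vertex order: R9, R4, R5, R8, R3, R1, R2. The 3rd vertex is R5.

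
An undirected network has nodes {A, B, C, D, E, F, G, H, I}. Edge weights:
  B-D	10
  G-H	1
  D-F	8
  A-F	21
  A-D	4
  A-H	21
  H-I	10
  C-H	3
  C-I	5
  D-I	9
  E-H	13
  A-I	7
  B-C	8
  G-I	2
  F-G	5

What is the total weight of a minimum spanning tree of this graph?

Kruskal: consider edges lightest-first.
G-H (1): add — endpoints in different components.
G-I (2): add — endpoints in different components.
C-H (3): add — endpoints in different components.
A-D (4): add — endpoints in different components.
C-I (5): skip — C and I already connected.
F-G (5): add — endpoints in different components.
A-I (7): add — endpoints in different components.
B-C (8): add — endpoints in different components.
D-F (8): skip — D and F already connected.
D-I (9): skip — D and I already connected.
B-D (10): skip — B and D already connected.
H-I (10): skip — H and I already connected.
E-H (13): add — endpoints in different components.
MST edges: G-H, G-I, C-H, A-D, F-G, A-I, B-C, E-H; total weight 1+2+3+4+5+7+8+13 = 43.

43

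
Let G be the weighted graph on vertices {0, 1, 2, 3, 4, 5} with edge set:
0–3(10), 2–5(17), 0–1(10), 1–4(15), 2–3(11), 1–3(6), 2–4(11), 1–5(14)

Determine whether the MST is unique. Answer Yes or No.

Sort edges by weight, then run Kruskal:
1–3 (6): add — endpoints in different components.
0–1 (10): add — endpoints in different components.
0–3 (10): skip — 0 and 3 already connected.
2–3 (11): add — endpoints in different components.
2–4 (11): add — endpoints in different components.
1–5 (14): add — endpoints in different components.
Non-tree edge 0–3 has weight 10, equal to the heaviest edge on its tree cycle — swapping gives another MST of the same weight. Not unique.

No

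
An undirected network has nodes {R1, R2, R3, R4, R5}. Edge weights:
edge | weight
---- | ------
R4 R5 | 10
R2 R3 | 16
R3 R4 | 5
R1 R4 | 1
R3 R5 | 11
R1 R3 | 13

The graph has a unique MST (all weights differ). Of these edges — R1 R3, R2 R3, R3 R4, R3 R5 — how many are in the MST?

Sort edges by weight, then run Kruskal:
R1 R4 (1): add. Components now {R1,R4} {R5} {R2} {R3}
R3 R4 (5): add. Components now {R1,R3,R4} {R5} {R2}
R4 R5 (10): add. Components now {R1,R3,R4,R5} {R2}
R3 R5 (11): skip — R5 and R3 already connected.
R1 R3 (13): skip — R1 and R3 already connected.
R2 R3 (16): add. Components now {R1,R2,R3,R4,R5}
MST edge set: {R1 R4, R3 R4, R4 R5, R2 R3}.
Of the listed edges, {R2 R3, R3 R4} are in the MST → 2.

2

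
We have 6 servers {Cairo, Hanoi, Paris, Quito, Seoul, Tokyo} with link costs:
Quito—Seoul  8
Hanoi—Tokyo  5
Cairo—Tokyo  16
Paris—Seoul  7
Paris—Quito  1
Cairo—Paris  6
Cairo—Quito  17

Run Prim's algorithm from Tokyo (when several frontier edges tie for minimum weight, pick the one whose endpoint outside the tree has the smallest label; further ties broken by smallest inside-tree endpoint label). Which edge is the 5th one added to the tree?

Paris-Seoul

Prim, starting at Tokyo.
Step 1: frontier [Hanoi—Tokyo 5, Cairo—Tokyo 16] → take Hanoi—Tokyo (5); add Hanoi.
Step 2: frontier [Cairo—Tokyo 16] → take Cairo—Tokyo (16); add Cairo.
Step 3: frontier [Cairo—Paris 6, Cairo—Quito 17] → take Cairo—Paris (6); add Paris.
Step 4: frontier [Cairo—Quito 17, Paris—Quito 1, Paris—Seoul 7] → take Paris—Quito (1); add Quito.
Step 5: frontier [Paris—Seoul 7, Quito—Seoul 8] → take Paris—Seoul (7); add Seoul.
The 5th edge added is Paris—Seoul.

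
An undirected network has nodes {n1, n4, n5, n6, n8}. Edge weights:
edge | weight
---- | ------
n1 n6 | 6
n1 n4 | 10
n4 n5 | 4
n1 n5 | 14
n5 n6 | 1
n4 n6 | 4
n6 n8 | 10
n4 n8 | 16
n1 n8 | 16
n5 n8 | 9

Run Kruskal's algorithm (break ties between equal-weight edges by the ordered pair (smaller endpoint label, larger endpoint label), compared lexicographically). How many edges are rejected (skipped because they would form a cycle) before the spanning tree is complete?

1

Sort edges by weight, then run Kruskal:
n5 n6 (1): add — endpoints in different components.
n4 n5 (4): add — endpoints in different components.
n4 n6 (4): skip — n4 and n6 already connected.
n1 n6 (6): add — endpoints in different components.
n5 n8 (9): add — endpoints in different components.
Edges rejected before the tree was complete: 1.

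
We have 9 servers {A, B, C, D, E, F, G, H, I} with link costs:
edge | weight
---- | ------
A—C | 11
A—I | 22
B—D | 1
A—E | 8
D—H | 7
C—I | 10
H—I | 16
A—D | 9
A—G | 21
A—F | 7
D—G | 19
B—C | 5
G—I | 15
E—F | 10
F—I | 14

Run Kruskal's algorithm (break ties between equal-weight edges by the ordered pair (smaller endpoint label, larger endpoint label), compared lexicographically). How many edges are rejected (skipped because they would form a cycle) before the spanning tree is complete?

3

Kruskal's algorithm — process edges by increasing weight (ties by edge label):
B—D (1): add — endpoints in different components.
B—C (5): add — endpoints in different components.
A—F (7): add — endpoints in different components.
D—H (7): add — endpoints in different components.
A—E (8): add — endpoints in different components.
A—D (9): add — endpoints in different components.
C—I (10): add — endpoints in different components.
E—F (10): skip — E and F already connected.
A—C (11): skip — A and C already connected.
F—I (14): skip — F and I already connected.
G—I (15): add — endpoints in different components.
Edges rejected before the tree was complete: 3.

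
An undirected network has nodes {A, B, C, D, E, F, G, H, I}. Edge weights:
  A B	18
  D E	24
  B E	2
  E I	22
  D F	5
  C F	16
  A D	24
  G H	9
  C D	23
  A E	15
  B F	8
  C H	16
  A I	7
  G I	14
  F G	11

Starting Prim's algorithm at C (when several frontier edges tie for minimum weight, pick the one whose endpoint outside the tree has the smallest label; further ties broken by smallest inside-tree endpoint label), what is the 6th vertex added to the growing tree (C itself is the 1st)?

Prim's algorithm from C:
Step 1: cheapest edge leaving the tree is C F (16); add F.
Step 2: cheapest edge leaving the tree is D F (5); add D.
Step 3: cheapest edge leaving the tree is B F (8); add B.
Step 4: cheapest edge leaving the tree is B E (2); add E.
Step 5: cheapest edge leaving the tree is F G (11); add G.
Step 6: cheapest edge leaving the tree is G H (9); add H.
Step 7: cheapest edge leaving the tree is G I (14); add I.
Step 8: cheapest edge leaving the tree is A I (7); add A.
Vertex order: C, F, D, B, E, G, H, I, A. The 6th vertex is G.

G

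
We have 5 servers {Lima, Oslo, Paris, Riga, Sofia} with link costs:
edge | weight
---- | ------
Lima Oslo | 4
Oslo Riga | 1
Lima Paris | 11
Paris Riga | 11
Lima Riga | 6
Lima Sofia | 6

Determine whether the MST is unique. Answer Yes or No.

No

Sort edges by weight, then run Kruskal:
Oslo Riga (1): add — endpoints in different components.
Lima Oslo (4): add — endpoints in different components.
Lima Riga (6): skip — Riga and Lima already connected.
Lima Sofia (6): add — endpoints in different components.
Lima Paris (11): add — endpoints in different components.
Non-tree edge Paris Riga has weight 11, equal to the heaviest edge on its tree cycle — swapping gives another MST of the same weight. Not unique.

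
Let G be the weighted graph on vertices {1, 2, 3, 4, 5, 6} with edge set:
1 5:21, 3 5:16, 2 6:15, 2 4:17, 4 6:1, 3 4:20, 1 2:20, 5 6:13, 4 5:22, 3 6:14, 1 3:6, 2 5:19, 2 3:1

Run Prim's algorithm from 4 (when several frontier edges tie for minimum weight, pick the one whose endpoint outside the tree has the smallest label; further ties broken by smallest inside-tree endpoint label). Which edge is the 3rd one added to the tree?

Grow the tree from 4 using Prim:
Step 1: frontier [4 6 1, 2 4 17, 3 4 20, 4 5 22] → take 4 6 (1); add 6.
Step 2: frontier [2 4 17, 3 4 20, 4 5 22, 5 6 13, 3 6 14, 2 6 15] → take 5 6 (13); add 5.
Step 3: frontier [2 4 17, 3 4 20, 3 5 16, 2 5 19, 1 5 21, 3 6 14, 2 6 15] → take 3 6 (14); add 3.
Step 4: frontier [2 3 1, 1 3 6, 2 4 17, 2 5 19, 1 5 21, 2 6 15] → take 2 3 (1); add 2.
Step 5: frontier [1 2 20, 1 3 6, 1 5 21] → take 1 3 (6); add 1.
The 3rd edge added is 3 6.

3-6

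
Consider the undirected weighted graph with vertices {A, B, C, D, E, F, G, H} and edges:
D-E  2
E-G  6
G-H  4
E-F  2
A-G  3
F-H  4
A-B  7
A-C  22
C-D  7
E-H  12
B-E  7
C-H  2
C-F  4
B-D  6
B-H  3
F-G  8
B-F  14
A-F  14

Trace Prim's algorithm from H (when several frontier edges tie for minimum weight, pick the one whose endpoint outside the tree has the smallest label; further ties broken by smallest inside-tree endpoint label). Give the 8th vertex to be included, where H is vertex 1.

Prim's algorithm from H:
Step 1: cheapest edge leaving the tree is C-H (2); add C.
Step 2: cheapest edge leaving the tree is B-H (3); add B.
Step 3: cheapest edge leaving the tree is C-F (4); add F.
Step 4: cheapest edge leaving the tree is E-F (2); add E.
Step 5: cheapest edge leaving the tree is D-E (2); add D.
Step 6: cheapest edge leaving the tree is G-H (4); add G.
Step 7: cheapest edge leaving the tree is A-G (3); add A.
Vertex order: H, C, B, F, E, D, G, A. The 8th vertex is A.

A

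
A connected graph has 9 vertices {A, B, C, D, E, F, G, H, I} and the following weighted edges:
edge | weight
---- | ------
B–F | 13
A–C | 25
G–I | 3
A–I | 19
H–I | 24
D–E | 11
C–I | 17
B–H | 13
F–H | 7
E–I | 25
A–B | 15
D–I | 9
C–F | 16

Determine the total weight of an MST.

Grow the tree from A using Prim:
Step 1: frontier [A–B 15, A–I 19, A–C 25] → take A–B (15); add B.
Step 2: frontier [A–I 19, A–C 25, B–F 13, B–H 13] → take B–F (13); add F.
Step 3: frontier [A–I 19, A–C 25, B–H 13, F–H 7, C–F 16] → take F–H (7); add H.
Step 4: frontier [A–I 19, A–C 25, C–F 16, H–I 24] → take C–F (16); add C.
Step 5: frontier [A–I 19, C–I 17, H–I 24] → take C–I (17); add I.
Step 6: frontier [G–I 3, D–I 9, E–I 25] → take G–I (3); add G.
Step 7: frontier [D–I 9, E–I 25] → take D–I (9); add D.
Step 8: frontier [D–E 11, E–I 25] → take D–E (11); add E.
MST edges: A–B, B–F, F–H, C–F, C–I, G–I, D–I, D–E; total weight 15+13+7+16+17+3+9+11 = 91.

91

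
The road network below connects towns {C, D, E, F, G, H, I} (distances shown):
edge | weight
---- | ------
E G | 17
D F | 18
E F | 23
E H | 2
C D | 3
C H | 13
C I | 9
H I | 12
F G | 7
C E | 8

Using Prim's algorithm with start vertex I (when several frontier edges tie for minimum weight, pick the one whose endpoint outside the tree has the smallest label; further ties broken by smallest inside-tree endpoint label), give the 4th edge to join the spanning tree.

E-H

Prim's algorithm from I:
Step 1: frontier [C I 9, H I 12] → take C I (9); add C.
Step 2: frontier [C D 3, C E 8, C H 13, H I 12] → take C D (3); add D.
Step 3: frontier [C E 8, C H 13, D F 18, H I 12] → take C E (8); add E.
Step 4: frontier [C H 13, D F 18, E H 2, E G 17, E F 23, H I 12] → take E H (2); add H.
Step 5: frontier [D F 18, E G 17, E F 23] → take E G (17); add G.
Step 6: frontier [D F 18, E F 23, F G 7] → take F G (7); add F.
The 4th edge added is E H.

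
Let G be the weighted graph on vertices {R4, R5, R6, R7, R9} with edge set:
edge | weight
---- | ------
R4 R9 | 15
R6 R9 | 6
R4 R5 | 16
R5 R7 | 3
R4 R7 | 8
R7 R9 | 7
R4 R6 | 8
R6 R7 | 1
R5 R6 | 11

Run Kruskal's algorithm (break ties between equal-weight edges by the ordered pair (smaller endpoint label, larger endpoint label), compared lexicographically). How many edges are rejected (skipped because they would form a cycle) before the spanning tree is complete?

1

Kruskal: consider edges lightest-first.
R6 R7 (1): add — endpoints in different components.
R5 R7 (3): add — endpoints in different components.
R6 R9 (6): add — endpoints in different components.
R7 R9 (7): skip — R7 and R9 already connected.
R4 R6 (8): add — endpoints in different components.
Edges rejected before the tree was complete: 1.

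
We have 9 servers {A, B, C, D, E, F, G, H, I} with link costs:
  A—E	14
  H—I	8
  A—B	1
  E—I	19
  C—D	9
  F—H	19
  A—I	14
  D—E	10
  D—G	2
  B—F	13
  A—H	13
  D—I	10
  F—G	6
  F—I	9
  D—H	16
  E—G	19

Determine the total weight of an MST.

58

Prim, starting at B.
Step 1: cheapest edge leaving the tree is A—B (1); add A.
Step 2: cheapest edge leaving the tree is B—F (13); add F.
Step 3: cheapest edge leaving the tree is F—G (6); add G.
Step 4: cheapest edge leaving the tree is D—G (2); add D.
Step 5: cheapest edge leaving the tree is C—D (9); add C.
Step 6: cheapest edge leaving the tree is F—I (9); add I.
Step 7: cheapest edge leaving the tree is H—I (8); add H.
Step 8: cheapest edge leaving the tree is D—E (10); add E.
MST edges: A—B, B—F, F—G, D—G, C—D, F—I, H—I, D—E; total weight 1+13+6+2+9+9+8+10 = 58.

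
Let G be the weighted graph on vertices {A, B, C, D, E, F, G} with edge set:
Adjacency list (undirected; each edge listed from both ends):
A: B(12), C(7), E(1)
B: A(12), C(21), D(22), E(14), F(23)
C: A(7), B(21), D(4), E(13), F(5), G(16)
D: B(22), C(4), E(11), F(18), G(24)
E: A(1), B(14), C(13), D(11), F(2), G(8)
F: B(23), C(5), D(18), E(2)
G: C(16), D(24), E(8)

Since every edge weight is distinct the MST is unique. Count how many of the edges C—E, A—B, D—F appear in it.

1

Kruskal: consider edges lightest-first.
A—E (1): add — endpoints in different components.
E—F (2): add — endpoints in different components.
C—D (4): add — endpoints in different components.
C—F (5): add — endpoints in different components.
A—C (7): skip — A and C already connected.
E—G (8): add — endpoints in different components.
D—E (11): skip — D and E already connected.
A—B (12): add — endpoints in different components.
MST edge set: {A—E, E—F, C—D, C—F, E—G, A—B}.
Of the listed edges, {A—B} are in the MST → 1.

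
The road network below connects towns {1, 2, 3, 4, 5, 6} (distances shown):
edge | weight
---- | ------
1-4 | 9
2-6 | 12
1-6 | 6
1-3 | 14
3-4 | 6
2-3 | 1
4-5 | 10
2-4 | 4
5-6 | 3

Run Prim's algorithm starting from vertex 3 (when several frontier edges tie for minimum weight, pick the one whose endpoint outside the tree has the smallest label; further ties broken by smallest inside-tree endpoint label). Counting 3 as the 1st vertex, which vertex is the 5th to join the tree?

6

Prim, starting at 3.
Step 1: frontier [2-3 1, 3-4 6, 1-3 14] → take 2-3 (1); add 2.
Step 2: frontier [2-4 4, 2-6 12, 3-4 6, 1-3 14] → take 2-4 (4); add 4.
Step 3: frontier [2-6 12, 1-3 14, 1-4 9, 4-5 10] → take 1-4 (9); add 1.
Step 4: frontier [1-6 6, 2-6 12, 4-5 10] → take 1-6 (6); add 6.
Step 5: frontier [4-5 10, 5-6 3] → take 5-6 (3); add 5.
Vertex order: 3, 2, 4, 1, 6, 5. The 5th vertex is 6.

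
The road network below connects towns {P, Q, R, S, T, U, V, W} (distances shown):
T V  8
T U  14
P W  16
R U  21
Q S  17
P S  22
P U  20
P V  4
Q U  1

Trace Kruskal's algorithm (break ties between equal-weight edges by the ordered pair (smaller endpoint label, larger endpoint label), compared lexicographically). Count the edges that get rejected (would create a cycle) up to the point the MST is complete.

Kruskal: consider edges lightest-first.
Q U (1): add — endpoints in different components.
P V (4): add — endpoints in different components.
T V (8): add — endpoints in different components.
T U (14): add — endpoints in different components.
P W (16): add — endpoints in different components.
Q S (17): add — endpoints in different components.
P U (20): skip — U and P already connected.
R U (21): add — endpoints in different components.
Edges rejected before the tree was complete: 1.

1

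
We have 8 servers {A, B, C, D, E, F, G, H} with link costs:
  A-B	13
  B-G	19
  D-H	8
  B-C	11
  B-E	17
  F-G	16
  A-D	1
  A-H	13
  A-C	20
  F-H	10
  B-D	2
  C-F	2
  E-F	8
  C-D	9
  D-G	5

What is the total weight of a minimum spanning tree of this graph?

Prim, starting at D.
Step 1: cheapest edge leaving the tree is A-D (1); add A.
Step 2: cheapest edge leaving the tree is B-D (2); add B.
Step 3: cheapest edge leaving the tree is D-G (5); add G.
Step 4: cheapest edge leaving the tree is D-H (8); add H.
Step 5: cheapest edge leaving the tree is C-D (9); add C.
Step 6: cheapest edge leaving the tree is C-F (2); add F.
Step 7: cheapest edge leaving the tree is E-F (8); add E.
MST edges: A-D, B-D, D-G, D-H, C-D, C-F, E-F; total weight 1+2+5+8+9+2+8 = 35.

35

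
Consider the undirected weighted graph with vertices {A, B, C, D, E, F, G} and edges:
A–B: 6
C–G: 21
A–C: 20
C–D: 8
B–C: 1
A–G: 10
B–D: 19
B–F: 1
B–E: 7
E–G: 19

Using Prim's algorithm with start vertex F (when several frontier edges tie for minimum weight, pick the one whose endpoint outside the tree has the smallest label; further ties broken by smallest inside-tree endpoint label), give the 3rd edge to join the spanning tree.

Grow the tree from F using Prim:
Step 1: cheapest edge leaving the tree is B–F (1); add B.
Step 2: cheapest edge leaving the tree is B–C (1); add C.
Step 3: cheapest edge leaving the tree is A–B (6); add A.
Step 4: cheapest edge leaving the tree is B–E (7); add E.
Step 5: cheapest edge leaving the tree is C–D (8); add D.
Step 6: cheapest edge leaving the tree is A–G (10); add G.
The 3rd edge added is A–B.

A-B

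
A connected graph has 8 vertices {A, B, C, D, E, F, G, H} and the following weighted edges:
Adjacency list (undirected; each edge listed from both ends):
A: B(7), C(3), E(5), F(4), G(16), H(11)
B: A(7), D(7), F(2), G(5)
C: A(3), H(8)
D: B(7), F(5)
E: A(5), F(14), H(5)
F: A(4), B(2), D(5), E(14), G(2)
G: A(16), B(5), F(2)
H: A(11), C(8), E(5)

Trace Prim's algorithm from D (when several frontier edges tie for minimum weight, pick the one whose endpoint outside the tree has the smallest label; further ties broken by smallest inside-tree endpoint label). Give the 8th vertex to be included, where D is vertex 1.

H

Prim's algorithm from D:
Step 1: cheapest edge leaving the tree is D—F (5); add F.
Step 2: cheapest edge leaving the tree is B—F (2); add B.
Step 3: cheapest edge leaving the tree is F—G (2); add G.
Step 4: cheapest edge leaving the tree is A—F (4); add A.
Step 5: cheapest edge leaving the tree is A—C (3); add C.
Step 6: cheapest edge leaving the tree is A—E (5); add E.
Step 7: cheapest edge leaving the tree is E—H (5); add H.
Vertex order: D, F, B, G, A, C, E, H. The 8th vertex is H.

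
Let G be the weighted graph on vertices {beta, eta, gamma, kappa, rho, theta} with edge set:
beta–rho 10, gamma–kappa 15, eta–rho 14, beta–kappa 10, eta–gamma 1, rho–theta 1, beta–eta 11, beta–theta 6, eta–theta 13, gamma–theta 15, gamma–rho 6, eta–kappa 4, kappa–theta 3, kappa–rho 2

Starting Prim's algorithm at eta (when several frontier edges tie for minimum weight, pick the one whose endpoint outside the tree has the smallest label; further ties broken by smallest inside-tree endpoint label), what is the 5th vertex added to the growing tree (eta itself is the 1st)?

Grow the tree from eta using Prim:
Step 1: frontier [eta–gamma 1, eta–kappa 4, beta–eta 11, eta–theta 13, eta–rho 14] → take eta–gamma (1); add gamma.
Step 2: frontier [eta–kappa 4, beta–eta 11, eta–theta 13, eta–rho 14, gamma–rho 6, gamma–kappa 15, gamma–theta 15] → take eta–kappa (4); add kappa.
Step 3: frontier [beta–eta 11, eta–theta 13, eta–rho 14, gamma–rho 6, gamma–theta 15, kappa–rho 2, kappa–theta 3, beta–kappa 10] → take kappa–rho (2); add rho.
Step 4: frontier [beta–eta 11, eta–theta 13, gamma–theta 15, kappa–theta 3, beta–kappa 10, rho–theta 1, beta–rho 10] → take rho–theta (1); add theta.
Step 5: frontier [beta–eta 11, beta–kappa 10, beta–rho 10, beta–theta 6] → take beta–theta (6); add beta.
Vertex order: eta, gamma, kappa, rho, theta, beta. The 5th vertex is theta.

theta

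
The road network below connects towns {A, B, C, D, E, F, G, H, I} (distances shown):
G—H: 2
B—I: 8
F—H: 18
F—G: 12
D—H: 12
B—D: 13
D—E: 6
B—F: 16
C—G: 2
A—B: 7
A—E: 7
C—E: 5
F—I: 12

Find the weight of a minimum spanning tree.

49

Prim's algorithm from G:
Step 1: cheapest edge leaving the tree is C—G (2); add C.
Step 2: cheapest edge leaving the tree is G—H (2); add H.
Step 3: cheapest edge leaving the tree is C—E (5); add E.
Step 4: cheapest edge leaving the tree is D—E (6); add D.
Step 5: cheapest edge leaving the tree is A—E (7); add A.
Step 6: cheapest edge leaving the tree is A—B (7); add B.
Step 7: cheapest edge leaving the tree is B—I (8); add I.
Step 8: cheapest edge leaving the tree is F—G (12); add F.
MST edges: C—G, G—H, C—E, D—E, A—E, A—B, B—I, F—G; total weight 2+2+5+6+7+7+8+12 = 49.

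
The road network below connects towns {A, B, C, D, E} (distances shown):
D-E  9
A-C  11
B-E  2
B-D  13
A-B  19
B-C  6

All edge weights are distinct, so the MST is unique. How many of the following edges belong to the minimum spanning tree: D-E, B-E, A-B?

Kruskal: consider edges lightest-first.
B-E (2): add — endpoints in different components.
B-C (6): add — endpoints in different components.
D-E (9): add — endpoints in different components.
A-C (11): add — endpoints in different components.
MST edge set: {B-E, B-C, D-E, A-C}.
Of the listed edges, {D-E, B-E} are in the MST → 2.

2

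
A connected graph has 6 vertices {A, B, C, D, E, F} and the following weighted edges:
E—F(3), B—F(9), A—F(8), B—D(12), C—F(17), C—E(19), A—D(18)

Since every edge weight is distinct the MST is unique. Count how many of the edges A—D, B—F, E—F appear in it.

Sort edges by weight, then run Kruskal:
E—F (3): add. Components now {A} {B} {C} {D} {E,F}
A—F (8): add. Components now {A,E,F} {B} {C} {D}
B—F (9): add. Components now {A,B,E,F} {C} {D}
B—D (12): add. Components now {A,B,D,E,F} {C}
C—F (17): add. Components now {A,B,C,D,E,F}
MST edge set: {E—F, A—F, B—F, B—D, C—F}.
Of the listed edges, {B—F, E—F} are in the MST → 2.

2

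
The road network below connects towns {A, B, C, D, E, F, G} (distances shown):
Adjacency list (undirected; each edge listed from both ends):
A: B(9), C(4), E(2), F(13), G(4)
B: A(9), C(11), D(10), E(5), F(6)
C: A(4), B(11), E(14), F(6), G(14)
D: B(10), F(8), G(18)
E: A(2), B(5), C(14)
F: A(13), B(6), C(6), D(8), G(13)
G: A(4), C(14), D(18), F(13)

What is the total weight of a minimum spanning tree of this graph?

Grow the tree from A using Prim:
Step 1: cheapest edge leaving the tree is A E (2); add E.
Step 2: cheapest edge leaving the tree is A C (4); add C.
Step 3: cheapest edge leaving the tree is A G (4); add G.
Step 4: cheapest edge leaving the tree is B E (5); add B.
Step 5: cheapest edge leaving the tree is B F (6); add F.
Step 6: cheapest edge leaving the tree is D F (8); add D.
MST edges: A E, A C, A G, B E, B F, D F; total weight 2+4+4+5+6+8 = 29.

29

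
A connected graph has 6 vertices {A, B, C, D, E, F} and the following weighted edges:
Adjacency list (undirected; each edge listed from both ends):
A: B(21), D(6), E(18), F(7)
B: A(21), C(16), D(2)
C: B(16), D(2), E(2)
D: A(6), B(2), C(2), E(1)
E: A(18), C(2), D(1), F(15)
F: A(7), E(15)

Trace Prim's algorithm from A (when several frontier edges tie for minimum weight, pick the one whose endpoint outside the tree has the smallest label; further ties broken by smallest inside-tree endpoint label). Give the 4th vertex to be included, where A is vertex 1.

B

Prim's algorithm from A:
Step 1: frontier [A–D 6, A–F 7, A–E 18, A–B 21] → take A–D (6); add D.
Step 2: frontier [A–F 7, A–E 18, A–B 21, D–E 1, B–D 2, C–D 2] → take D–E (1); add E.
Step 3: frontier [A–F 7, A–B 21, B–D 2, C–D 2, C–E 2, E–F 15] → take B–D (2); add B.
Step 4: frontier [A–F 7, B–C 16, C–D 2, C–E 2, E–F 15] → take C–D (2); add C.
Step 5: frontier [A–F 7, E–F 15] → take A–F (7); add F.
Vertex order: A, D, E, B, C, F. The 4th vertex is B.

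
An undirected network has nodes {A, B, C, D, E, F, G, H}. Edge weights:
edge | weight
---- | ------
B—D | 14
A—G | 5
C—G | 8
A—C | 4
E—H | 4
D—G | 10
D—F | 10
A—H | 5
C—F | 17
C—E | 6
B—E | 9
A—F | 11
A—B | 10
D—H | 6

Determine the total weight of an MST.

43

Kruskal's algorithm — process edges by increasing weight (ties by edge label):
A—C (4): add — endpoints in different components.
E—H (4): add — endpoints in different components.
A—G (5): add — endpoints in different components.
A—H (5): add — endpoints in different components.
C—E (6): skip — C and E already connected.
D—H (6): add — endpoints in different components.
C—G (8): skip — C and G already connected.
B—E (9): add — endpoints in different components.
A—B (10): skip — A and B already connected.
D—F (10): add — endpoints in different components.
MST edges: A—C, E—H, A—G, A—H, D—H, B—E, D—F; total weight 4+4+5+5+6+9+10 = 43.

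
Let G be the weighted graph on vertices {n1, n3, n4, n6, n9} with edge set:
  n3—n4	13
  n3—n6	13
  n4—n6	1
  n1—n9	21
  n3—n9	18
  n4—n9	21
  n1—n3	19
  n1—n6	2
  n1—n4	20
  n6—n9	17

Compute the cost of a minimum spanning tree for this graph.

Prim's algorithm from n4:
Step 1: frontier [n4—n6 1, n3—n4 13, n1—n4 20, n4—n9 21] → take n4—n6 (1); add n6.
Step 2: frontier [n3—n4 13, n1—n4 20, n4—n9 21, n1—n6 2, n3—n6 13, n6—n9 17] → take n1—n6 (2); add n1.
Step 3: frontier [n1—n3 19, n1—n9 21, n3—n4 13, n4—n9 21, n3—n6 13, n6—n9 17] → take n3—n4 (13); add n3.
Step 4: frontier [n1—n9 21, n3—n9 18, n4—n9 21, n6—n9 17] → take n6—n9 (17); add n9.
MST edges: n4—n6, n1—n6, n3—n4, n6—n9; total weight 1+2+13+17 = 33.

33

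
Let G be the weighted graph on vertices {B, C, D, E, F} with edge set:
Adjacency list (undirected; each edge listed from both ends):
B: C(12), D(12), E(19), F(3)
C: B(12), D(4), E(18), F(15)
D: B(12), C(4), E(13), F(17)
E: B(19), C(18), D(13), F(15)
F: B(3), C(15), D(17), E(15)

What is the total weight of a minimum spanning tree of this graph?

32

Grow the tree from C using Prim:
Step 1: frontier [C-D 4, B-C 12, C-F 15, C-E 18] → take C-D (4); add D.
Step 2: frontier [B-C 12, C-F 15, C-E 18, B-D 12, D-E 13, D-F 17] → take B-C (12); add B.
Step 3: frontier [B-F 3, B-E 19, C-F 15, C-E 18, D-E 13, D-F 17] → take B-F (3); add F.
Step 4: frontier [B-E 19, C-E 18, D-E 13, E-F 15] → take D-E (13); add E.
MST edges: C-D, B-C, B-F, D-E; total weight 4+12+3+13 = 32.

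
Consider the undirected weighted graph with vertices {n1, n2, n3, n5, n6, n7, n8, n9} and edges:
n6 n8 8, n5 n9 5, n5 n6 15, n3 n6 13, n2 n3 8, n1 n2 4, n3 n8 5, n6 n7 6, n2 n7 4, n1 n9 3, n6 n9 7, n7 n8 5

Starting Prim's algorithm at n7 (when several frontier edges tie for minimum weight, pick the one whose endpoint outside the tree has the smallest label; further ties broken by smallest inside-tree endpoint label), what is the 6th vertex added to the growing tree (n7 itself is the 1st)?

Prim's algorithm from n7:
Step 1: cheapest edge leaving the tree is n2 n7 (4); add n2.
Step 2: cheapest edge leaving the tree is n1 n2 (4); add n1.
Step 3: cheapest edge leaving the tree is n1 n9 (3); add n9.
Step 4: cheapest edge leaving the tree is n5 n9 (5); add n5.
Step 5: cheapest edge leaving the tree is n7 n8 (5); add n8.
Step 6: cheapest edge leaving the tree is n3 n8 (5); add n3.
Step 7: cheapest edge leaving the tree is n6 n7 (6); add n6.
Vertex order: n7, n2, n1, n9, n5, n8, n3, n6. The 6th vertex is n8.

n8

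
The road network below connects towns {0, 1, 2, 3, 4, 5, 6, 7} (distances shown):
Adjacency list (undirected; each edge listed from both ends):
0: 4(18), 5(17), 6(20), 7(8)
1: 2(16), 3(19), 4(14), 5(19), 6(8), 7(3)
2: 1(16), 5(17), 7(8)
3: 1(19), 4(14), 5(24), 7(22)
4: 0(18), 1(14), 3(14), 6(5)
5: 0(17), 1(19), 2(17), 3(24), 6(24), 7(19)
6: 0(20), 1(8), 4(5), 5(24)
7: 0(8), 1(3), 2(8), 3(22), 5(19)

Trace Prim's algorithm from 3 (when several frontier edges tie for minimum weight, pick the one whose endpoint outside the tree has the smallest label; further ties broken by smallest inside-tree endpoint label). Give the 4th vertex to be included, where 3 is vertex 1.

1

Prim's algorithm from 3:
Step 1: cheapest edge leaving the tree is 3—4 (14); add 4.
Step 2: cheapest edge leaving the tree is 4—6 (5); add 6.
Step 3: cheapest edge leaving the tree is 1—6 (8); add 1.
Step 4: cheapest edge leaving the tree is 1—7 (3); add 7.
Step 5: cheapest edge leaving the tree is 0—7 (8); add 0.
Step 6: cheapest edge leaving the tree is 2—7 (8); add 2.
Step 7: cheapest edge leaving the tree is 0—5 (17); add 5.
Vertex order: 3, 4, 6, 1, 7, 0, 2, 5. The 4th vertex is 1.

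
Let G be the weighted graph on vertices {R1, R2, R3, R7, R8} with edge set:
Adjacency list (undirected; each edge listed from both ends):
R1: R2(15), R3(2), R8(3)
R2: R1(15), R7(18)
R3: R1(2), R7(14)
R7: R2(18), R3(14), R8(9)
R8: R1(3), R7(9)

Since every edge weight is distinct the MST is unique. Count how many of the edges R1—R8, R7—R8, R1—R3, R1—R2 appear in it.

Kruskal: consider edges lightest-first.
R1—R3 (2): add. Components now {R8} {R1,R3} {R7} {R2}
R1—R8 (3): add. Components now {R1,R3,R8} {R7} {R2}
R7—R8 (9): add. Components now {R1,R3,R7,R8} {R2}
R3—R7 (14): skip — R3 and R7 already connected.
R1—R2 (15): add. Components now {R1,R2,R3,R7,R8}
MST edge set: {R1—R3, R1—R8, R7—R8, R1—R2}.
Of the listed edges, {R1—R8, R7—R8, R1—R3, R1—R2} are in the MST → 4.

4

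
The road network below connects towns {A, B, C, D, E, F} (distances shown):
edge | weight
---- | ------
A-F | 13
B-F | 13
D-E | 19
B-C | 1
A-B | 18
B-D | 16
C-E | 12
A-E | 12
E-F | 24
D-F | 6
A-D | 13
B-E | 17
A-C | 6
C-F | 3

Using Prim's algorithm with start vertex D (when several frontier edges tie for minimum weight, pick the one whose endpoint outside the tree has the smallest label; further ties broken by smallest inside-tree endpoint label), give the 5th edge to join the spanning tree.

A-E

Prim, starting at D.
Step 1: cheapest edge leaving the tree is D-F (6); add F.
Step 2: cheapest edge leaving the tree is C-F (3); add C.
Step 3: cheapest edge leaving the tree is B-C (1); add B.
Step 4: cheapest edge leaving the tree is A-C (6); add A.
Step 5: cheapest edge leaving the tree is A-E (12); add E.
The 5th edge added is A-E.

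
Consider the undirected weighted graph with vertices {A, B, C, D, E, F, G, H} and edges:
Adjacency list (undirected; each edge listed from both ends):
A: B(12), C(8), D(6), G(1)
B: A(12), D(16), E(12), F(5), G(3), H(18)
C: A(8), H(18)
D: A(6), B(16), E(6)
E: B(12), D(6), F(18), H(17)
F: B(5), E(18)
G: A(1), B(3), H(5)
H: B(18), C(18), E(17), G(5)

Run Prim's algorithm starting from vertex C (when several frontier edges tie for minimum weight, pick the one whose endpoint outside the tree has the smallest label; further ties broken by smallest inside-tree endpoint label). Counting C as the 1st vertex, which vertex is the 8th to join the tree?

Grow the tree from C using Prim:
Step 1: cheapest edge leaving the tree is A-C (8); add A.
Step 2: cheapest edge leaving the tree is A-G (1); add G.
Step 3: cheapest edge leaving the tree is B-G (3); add B.
Step 4: cheapest edge leaving the tree is B-F (5); add F.
Step 5: cheapest edge leaving the tree is G-H (5); add H.
Step 6: cheapest edge leaving the tree is A-D (6); add D.
Step 7: cheapest edge leaving the tree is D-E (6); add E.
Vertex order: C, A, G, B, F, H, D, E. The 8th vertex is E.

E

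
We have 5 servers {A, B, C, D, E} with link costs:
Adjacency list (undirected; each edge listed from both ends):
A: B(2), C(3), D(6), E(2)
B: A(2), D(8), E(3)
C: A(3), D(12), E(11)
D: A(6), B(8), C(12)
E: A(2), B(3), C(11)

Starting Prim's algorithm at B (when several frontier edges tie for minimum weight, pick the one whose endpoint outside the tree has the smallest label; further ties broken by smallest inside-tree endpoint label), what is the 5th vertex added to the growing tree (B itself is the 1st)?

D

Prim's algorithm from B:
Step 1: cheapest edge leaving the tree is A B (2); add A.
Step 2: cheapest edge leaving the tree is A E (2); add E.
Step 3: cheapest edge leaving the tree is A C (3); add C.
Step 4: cheapest edge leaving the tree is A D (6); add D.
Vertex order: B, A, E, C, D. The 5th vertex is D.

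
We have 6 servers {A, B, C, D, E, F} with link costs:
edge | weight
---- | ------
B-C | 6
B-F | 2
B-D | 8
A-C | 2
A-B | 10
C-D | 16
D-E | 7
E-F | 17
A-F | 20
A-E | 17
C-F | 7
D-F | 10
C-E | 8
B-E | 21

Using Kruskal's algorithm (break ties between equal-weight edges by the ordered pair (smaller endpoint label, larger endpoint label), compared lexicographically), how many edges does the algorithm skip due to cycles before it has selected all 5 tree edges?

1

Kruskal's algorithm — process edges by increasing weight (ties by edge label):
A-C (2): add — endpoints in different components.
B-F (2): add — endpoints in different components.
B-C (6): add — endpoints in different components.
C-F (7): skip — C and F already connected.
D-E (7): add — endpoints in different components.
B-D (8): add — endpoints in different components.
Edges rejected before the tree was complete: 1.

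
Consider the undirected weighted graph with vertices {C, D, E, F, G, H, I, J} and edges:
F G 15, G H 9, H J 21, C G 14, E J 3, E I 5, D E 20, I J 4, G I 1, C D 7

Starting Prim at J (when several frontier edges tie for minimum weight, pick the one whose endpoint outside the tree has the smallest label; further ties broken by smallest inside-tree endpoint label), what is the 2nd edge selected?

I-J

Prim, starting at J.
Step 1: cheapest edge leaving the tree is E J (3); add E.
Step 2: cheapest edge leaving the tree is I J (4); add I.
Step 3: cheapest edge leaving the tree is G I (1); add G.
Step 4: cheapest edge leaving the tree is G H (9); add H.
Step 5: cheapest edge leaving the tree is C G (14); add C.
Step 6: cheapest edge leaving the tree is C D (7); add D.
Step 7: cheapest edge leaving the tree is F G (15); add F.
The 2nd edge added is I J.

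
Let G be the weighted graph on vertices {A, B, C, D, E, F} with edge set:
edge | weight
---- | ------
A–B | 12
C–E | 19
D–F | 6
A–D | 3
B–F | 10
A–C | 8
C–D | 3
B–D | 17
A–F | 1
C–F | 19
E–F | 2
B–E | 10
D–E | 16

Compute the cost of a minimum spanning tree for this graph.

19

Prim, starting at D.
Step 1: cheapest edge leaving the tree is A–D (3); add A.
Step 2: cheapest edge leaving the tree is A–F (1); add F.
Step 3: cheapest edge leaving the tree is E–F (2); add E.
Step 4: cheapest edge leaving the tree is C–D (3); add C.
Step 5: cheapest edge leaving the tree is B–E (10); add B.
MST edges: A–D, A–F, E–F, C–D, B–E; total weight 3+1+2+3+10 = 19.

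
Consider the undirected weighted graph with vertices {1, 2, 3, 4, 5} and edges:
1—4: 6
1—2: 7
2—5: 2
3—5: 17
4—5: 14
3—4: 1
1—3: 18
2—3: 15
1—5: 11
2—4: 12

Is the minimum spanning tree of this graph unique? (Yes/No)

Kruskal's algorithm — process edges by increasing weight (ties by edge label):
3—4 (1): add — endpoints in different components.
2—5 (2): add — endpoints in different components.
1—4 (6): add — endpoints in different components.
1—2 (7): add — endpoints in different components.
Every non-tree edge has weight strictly greater than the heaviest edge on the tree path between its endpoints, so the MST is unique.

Yes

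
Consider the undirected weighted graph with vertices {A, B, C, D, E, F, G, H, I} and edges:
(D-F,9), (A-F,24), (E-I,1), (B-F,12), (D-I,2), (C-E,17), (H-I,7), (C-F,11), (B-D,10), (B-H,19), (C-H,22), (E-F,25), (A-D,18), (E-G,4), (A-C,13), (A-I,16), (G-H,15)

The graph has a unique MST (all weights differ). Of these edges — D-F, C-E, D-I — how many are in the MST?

2

Kruskal's algorithm — process edges by increasing weight (ties by edge label):
E-I (1): add — endpoints in different components.
D-I (2): add — endpoints in different components.
E-G (4): add — endpoints in different components.
H-I (7): add — endpoints in different components.
D-F (9): add — endpoints in different components.
B-D (10): add — endpoints in different components.
C-F (11): add — endpoints in different components.
B-F (12): skip — B and F already connected.
A-C (13): add — endpoints in different components.
MST edge set: {E-I, D-I, E-G, H-I, D-F, B-D, C-F, A-C}.
Of the listed edges, {D-F, D-I} are in the MST → 2.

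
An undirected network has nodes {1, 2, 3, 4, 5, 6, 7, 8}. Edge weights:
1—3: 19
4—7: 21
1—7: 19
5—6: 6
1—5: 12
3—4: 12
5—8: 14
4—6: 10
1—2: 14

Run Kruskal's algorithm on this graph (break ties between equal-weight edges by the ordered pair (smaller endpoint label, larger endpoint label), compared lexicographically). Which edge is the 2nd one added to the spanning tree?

Kruskal's algorithm — process edges by increasing weight (ties by edge label):
5—6 (6): add — endpoints in different components.
4—6 (10): add — endpoints in different components.
1—5 (12): add — endpoints in different components.
3—4 (12): add — endpoints in different components.
1—2 (14): add — endpoints in different components.
5—8 (14): add — endpoints in different components.
1—3 (19): skip — 1 and 3 already connected.
1—7 (19): add — endpoints in different components.
The 2nd edge added is 4—6.

4-6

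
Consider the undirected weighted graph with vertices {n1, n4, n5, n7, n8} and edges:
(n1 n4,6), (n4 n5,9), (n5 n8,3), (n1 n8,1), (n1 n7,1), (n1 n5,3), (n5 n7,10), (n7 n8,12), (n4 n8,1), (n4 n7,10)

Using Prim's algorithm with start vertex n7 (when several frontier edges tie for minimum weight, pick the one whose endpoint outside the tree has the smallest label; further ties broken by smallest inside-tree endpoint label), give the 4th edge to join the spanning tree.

Prim's algorithm from n7:
Step 1: frontier [n1 n7 1, n4 n7 10, n5 n7 10, n7 n8 12] → take n1 n7 (1); add n1.
Step 2: frontier [n1 n8 1, n1 n5 3, n1 n4 6, n4 n7 10, n5 n7 10, n7 n8 12] → take n1 n8 (1); add n8.
Step 3: frontier [n1 n5 3, n1 n4 6, n4 n7 10, n5 n7 10, n4 n8 1, n5 n8 3] → take n4 n8 (1); add n4.
Step 4: frontier [n1 n5 3, n4 n5 9, n5 n7 10, n5 n8 3] → take n1 n5 (3); add n5.
The 4th edge added is n1 n5.

n1-n5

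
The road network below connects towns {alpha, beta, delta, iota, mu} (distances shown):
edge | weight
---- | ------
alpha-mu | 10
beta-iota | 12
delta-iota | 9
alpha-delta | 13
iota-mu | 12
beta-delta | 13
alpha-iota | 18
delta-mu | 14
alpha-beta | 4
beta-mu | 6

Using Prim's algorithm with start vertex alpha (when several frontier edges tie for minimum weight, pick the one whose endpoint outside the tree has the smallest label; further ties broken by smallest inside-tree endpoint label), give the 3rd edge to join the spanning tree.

Grow the tree from alpha using Prim:
Step 1: cheapest edge leaving the tree is alpha-beta (4); add beta.
Step 2: cheapest edge leaving the tree is beta-mu (6); add mu.
Step 3: cheapest edge leaving the tree is beta-iota (12); add iota.
Step 4: cheapest edge leaving the tree is delta-iota (9); add delta.
The 3rd edge added is beta-iota.

beta-iota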